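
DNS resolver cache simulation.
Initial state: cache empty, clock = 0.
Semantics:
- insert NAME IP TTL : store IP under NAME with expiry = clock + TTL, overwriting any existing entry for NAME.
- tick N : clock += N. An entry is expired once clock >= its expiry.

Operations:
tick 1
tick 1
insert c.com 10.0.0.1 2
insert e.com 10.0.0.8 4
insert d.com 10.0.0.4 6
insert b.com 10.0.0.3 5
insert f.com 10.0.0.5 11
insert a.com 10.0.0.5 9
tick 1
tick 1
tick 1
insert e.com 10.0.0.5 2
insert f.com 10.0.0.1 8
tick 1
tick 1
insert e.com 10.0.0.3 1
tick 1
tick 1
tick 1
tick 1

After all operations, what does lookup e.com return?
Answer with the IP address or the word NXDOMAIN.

Answer: NXDOMAIN

Derivation:
Op 1: tick 1 -> clock=1.
Op 2: tick 1 -> clock=2.
Op 3: insert c.com -> 10.0.0.1 (expiry=2+2=4). clock=2
Op 4: insert e.com -> 10.0.0.8 (expiry=2+4=6). clock=2
Op 5: insert d.com -> 10.0.0.4 (expiry=2+6=8). clock=2
Op 6: insert b.com -> 10.0.0.3 (expiry=2+5=7). clock=2
Op 7: insert f.com -> 10.0.0.5 (expiry=2+11=13). clock=2
Op 8: insert a.com -> 10.0.0.5 (expiry=2+9=11). clock=2
Op 9: tick 1 -> clock=3.
Op 10: tick 1 -> clock=4. purged={c.com}
Op 11: tick 1 -> clock=5.
Op 12: insert e.com -> 10.0.0.5 (expiry=5+2=7). clock=5
Op 13: insert f.com -> 10.0.0.1 (expiry=5+8=13). clock=5
Op 14: tick 1 -> clock=6.
Op 15: tick 1 -> clock=7. purged={b.com,e.com}
Op 16: insert e.com -> 10.0.0.3 (expiry=7+1=8). clock=7
Op 17: tick 1 -> clock=8. purged={d.com,e.com}
Op 18: tick 1 -> clock=9.
Op 19: tick 1 -> clock=10.
Op 20: tick 1 -> clock=11. purged={a.com}
lookup e.com: not in cache (expired or never inserted)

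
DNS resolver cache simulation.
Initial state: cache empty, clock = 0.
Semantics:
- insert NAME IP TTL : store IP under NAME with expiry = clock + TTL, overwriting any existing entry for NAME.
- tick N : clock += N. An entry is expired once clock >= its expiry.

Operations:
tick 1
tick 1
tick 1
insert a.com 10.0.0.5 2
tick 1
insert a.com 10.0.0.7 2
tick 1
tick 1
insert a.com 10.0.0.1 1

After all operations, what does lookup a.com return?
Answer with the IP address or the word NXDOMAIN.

Op 1: tick 1 -> clock=1.
Op 2: tick 1 -> clock=2.
Op 3: tick 1 -> clock=3.
Op 4: insert a.com -> 10.0.0.5 (expiry=3+2=5). clock=3
Op 5: tick 1 -> clock=4.
Op 6: insert a.com -> 10.0.0.7 (expiry=4+2=6). clock=4
Op 7: tick 1 -> clock=5.
Op 8: tick 1 -> clock=6. purged={a.com}
Op 9: insert a.com -> 10.0.0.1 (expiry=6+1=7). clock=6
lookup a.com: present, ip=10.0.0.1 expiry=7 > clock=6

Answer: 10.0.0.1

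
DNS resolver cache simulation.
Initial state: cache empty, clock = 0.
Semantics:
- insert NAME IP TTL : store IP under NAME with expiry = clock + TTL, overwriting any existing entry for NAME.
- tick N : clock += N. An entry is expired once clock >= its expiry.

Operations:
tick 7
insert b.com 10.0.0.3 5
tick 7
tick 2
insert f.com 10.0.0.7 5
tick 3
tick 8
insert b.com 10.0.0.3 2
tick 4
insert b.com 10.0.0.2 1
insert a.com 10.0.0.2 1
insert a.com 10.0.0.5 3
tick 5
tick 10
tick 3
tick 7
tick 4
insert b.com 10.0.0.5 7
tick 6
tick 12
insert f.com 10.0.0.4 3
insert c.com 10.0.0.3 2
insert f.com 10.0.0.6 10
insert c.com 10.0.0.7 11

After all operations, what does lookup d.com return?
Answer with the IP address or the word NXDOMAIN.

Answer: NXDOMAIN

Derivation:
Op 1: tick 7 -> clock=7.
Op 2: insert b.com -> 10.0.0.3 (expiry=7+5=12). clock=7
Op 3: tick 7 -> clock=14. purged={b.com}
Op 4: tick 2 -> clock=16.
Op 5: insert f.com -> 10.0.0.7 (expiry=16+5=21). clock=16
Op 6: tick 3 -> clock=19.
Op 7: tick 8 -> clock=27. purged={f.com}
Op 8: insert b.com -> 10.0.0.3 (expiry=27+2=29). clock=27
Op 9: tick 4 -> clock=31. purged={b.com}
Op 10: insert b.com -> 10.0.0.2 (expiry=31+1=32). clock=31
Op 11: insert a.com -> 10.0.0.2 (expiry=31+1=32). clock=31
Op 12: insert a.com -> 10.0.0.5 (expiry=31+3=34). clock=31
Op 13: tick 5 -> clock=36. purged={a.com,b.com}
Op 14: tick 10 -> clock=46.
Op 15: tick 3 -> clock=49.
Op 16: tick 7 -> clock=56.
Op 17: tick 4 -> clock=60.
Op 18: insert b.com -> 10.0.0.5 (expiry=60+7=67). clock=60
Op 19: tick 6 -> clock=66.
Op 20: tick 12 -> clock=78. purged={b.com}
Op 21: insert f.com -> 10.0.0.4 (expiry=78+3=81). clock=78
Op 22: insert c.com -> 10.0.0.3 (expiry=78+2=80). clock=78
Op 23: insert f.com -> 10.0.0.6 (expiry=78+10=88). clock=78
Op 24: insert c.com -> 10.0.0.7 (expiry=78+11=89). clock=78
lookup d.com: not in cache (expired or never inserted)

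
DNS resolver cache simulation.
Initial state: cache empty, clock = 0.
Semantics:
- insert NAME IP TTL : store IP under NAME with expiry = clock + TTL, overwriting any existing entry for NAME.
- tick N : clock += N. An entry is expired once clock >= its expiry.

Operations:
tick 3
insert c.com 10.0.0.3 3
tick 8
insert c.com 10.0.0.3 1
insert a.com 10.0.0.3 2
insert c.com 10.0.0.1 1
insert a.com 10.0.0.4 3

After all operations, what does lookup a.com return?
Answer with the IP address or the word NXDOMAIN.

Op 1: tick 3 -> clock=3.
Op 2: insert c.com -> 10.0.0.3 (expiry=3+3=6). clock=3
Op 3: tick 8 -> clock=11. purged={c.com}
Op 4: insert c.com -> 10.0.0.3 (expiry=11+1=12). clock=11
Op 5: insert a.com -> 10.0.0.3 (expiry=11+2=13). clock=11
Op 6: insert c.com -> 10.0.0.1 (expiry=11+1=12). clock=11
Op 7: insert a.com -> 10.0.0.4 (expiry=11+3=14). clock=11
lookup a.com: present, ip=10.0.0.4 expiry=14 > clock=11

Answer: 10.0.0.4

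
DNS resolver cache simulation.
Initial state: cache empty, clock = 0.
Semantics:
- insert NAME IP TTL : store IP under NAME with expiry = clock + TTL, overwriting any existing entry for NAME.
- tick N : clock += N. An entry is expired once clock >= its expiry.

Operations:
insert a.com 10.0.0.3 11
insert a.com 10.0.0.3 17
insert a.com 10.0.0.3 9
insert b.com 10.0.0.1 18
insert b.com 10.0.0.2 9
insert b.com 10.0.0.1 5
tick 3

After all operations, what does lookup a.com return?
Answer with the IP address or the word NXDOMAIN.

Op 1: insert a.com -> 10.0.0.3 (expiry=0+11=11). clock=0
Op 2: insert a.com -> 10.0.0.3 (expiry=0+17=17). clock=0
Op 3: insert a.com -> 10.0.0.3 (expiry=0+9=9). clock=0
Op 4: insert b.com -> 10.0.0.1 (expiry=0+18=18). clock=0
Op 5: insert b.com -> 10.0.0.2 (expiry=0+9=9). clock=0
Op 6: insert b.com -> 10.0.0.1 (expiry=0+5=5). clock=0
Op 7: tick 3 -> clock=3.
lookup a.com: present, ip=10.0.0.3 expiry=9 > clock=3

Answer: 10.0.0.3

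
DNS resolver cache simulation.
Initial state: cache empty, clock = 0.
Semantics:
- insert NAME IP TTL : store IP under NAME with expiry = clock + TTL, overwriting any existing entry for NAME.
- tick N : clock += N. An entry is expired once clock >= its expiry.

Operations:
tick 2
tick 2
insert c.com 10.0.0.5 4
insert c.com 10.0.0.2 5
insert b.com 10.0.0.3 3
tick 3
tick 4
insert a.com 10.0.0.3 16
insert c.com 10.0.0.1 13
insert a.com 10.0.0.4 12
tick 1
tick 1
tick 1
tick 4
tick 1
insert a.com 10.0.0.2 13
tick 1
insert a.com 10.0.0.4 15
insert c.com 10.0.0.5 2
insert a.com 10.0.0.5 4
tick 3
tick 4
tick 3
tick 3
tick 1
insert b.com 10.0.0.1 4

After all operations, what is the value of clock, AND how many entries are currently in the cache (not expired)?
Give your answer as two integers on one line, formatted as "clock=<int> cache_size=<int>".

Answer: clock=34 cache_size=1

Derivation:
Op 1: tick 2 -> clock=2.
Op 2: tick 2 -> clock=4.
Op 3: insert c.com -> 10.0.0.5 (expiry=4+4=8). clock=4
Op 4: insert c.com -> 10.0.0.2 (expiry=4+5=9). clock=4
Op 5: insert b.com -> 10.0.0.3 (expiry=4+3=7). clock=4
Op 6: tick 3 -> clock=7. purged={b.com}
Op 7: tick 4 -> clock=11. purged={c.com}
Op 8: insert a.com -> 10.0.0.3 (expiry=11+16=27). clock=11
Op 9: insert c.com -> 10.0.0.1 (expiry=11+13=24). clock=11
Op 10: insert a.com -> 10.0.0.4 (expiry=11+12=23). clock=11
Op 11: tick 1 -> clock=12.
Op 12: tick 1 -> clock=13.
Op 13: tick 1 -> clock=14.
Op 14: tick 4 -> clock=18.
Op 15: tick 1 -> clock=19.
Op 16: insert a.com -> 10.0.0.2 (expiry=19+13=32). clock=19
Op 17: tick 1 -> clock=20.
Op 18: insert a.com -> 10.0.0.4 (expiry=20+15=35). clock=20
Op 19: insert c.com -> 10.0.0.5 (expiry=20+2=22). clock=20
Op 20: insert a.com -> 10.0.0.5 (expiry=20+4=24). clock=20
Op 21: tick 3 -> clock=23. purged={c.com}
Op 22: tick 4 -> clock=27. purged={a.com}
Op 23: tick 3 -> clock=30.
Op 24: tick 3 -> clock=33.
Op 25: tick 1 -> clock=34.
Op 26: insert b.com -> 10.0.0.1 (expiry=34+4=38). clock=34
Final clock = 34
Final cache (unexpired): {b.com} -> size=1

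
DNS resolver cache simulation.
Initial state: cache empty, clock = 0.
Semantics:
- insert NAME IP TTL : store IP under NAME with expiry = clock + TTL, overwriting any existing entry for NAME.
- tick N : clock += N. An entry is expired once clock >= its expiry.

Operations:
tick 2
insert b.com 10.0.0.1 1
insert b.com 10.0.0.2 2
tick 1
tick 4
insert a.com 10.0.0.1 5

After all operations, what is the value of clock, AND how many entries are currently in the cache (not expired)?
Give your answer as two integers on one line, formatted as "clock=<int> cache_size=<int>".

Op 1: tick 2 -> clock=2.
Op 2: insert b.com -> 10.0.0.1 (expiry=2+1=3). clock=2
Op 3: insert b.com -> 10.0.0.2 (expiry=2+2=4). clock=2
Op 4: tick 1 -> clock=3.
Op 5: tick 4 -> clock=7. purged={b.com}
Op 6: insert a.com -> 10.0.0.1 (expiry=7+5=12). clock=7
Final clock = 7
Final cache (unexpired): {a.com} -> size=1

Answer: clock=7 cache_size=1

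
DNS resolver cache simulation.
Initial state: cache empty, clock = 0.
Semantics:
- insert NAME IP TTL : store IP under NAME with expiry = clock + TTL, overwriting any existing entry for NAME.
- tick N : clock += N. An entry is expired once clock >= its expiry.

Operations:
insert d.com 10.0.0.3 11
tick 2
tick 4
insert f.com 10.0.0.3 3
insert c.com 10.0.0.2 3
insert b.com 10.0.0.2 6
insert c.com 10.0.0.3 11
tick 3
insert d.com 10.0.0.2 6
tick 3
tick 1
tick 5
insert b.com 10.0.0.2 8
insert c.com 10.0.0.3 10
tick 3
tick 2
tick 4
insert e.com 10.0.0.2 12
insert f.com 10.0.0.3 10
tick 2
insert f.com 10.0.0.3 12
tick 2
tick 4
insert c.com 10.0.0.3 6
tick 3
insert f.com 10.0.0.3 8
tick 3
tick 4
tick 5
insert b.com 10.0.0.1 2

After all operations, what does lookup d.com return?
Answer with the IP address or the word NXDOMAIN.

Answer: NXDOMAIN

Derivation:
Op 1: insert d.com -> 10.0.0.3 (expiry=0+11=11). clock=0
Op 2: tick 2 -> clock=2.
Op 3: tick 4 -> clock=6.
Op 4: insert f.com -> 10.0.0.3 (expiry=6+3=9). clock=6
Op 5: insert c.com -> 10.0.0.2 (expiry=6+3=9). clock=6
Op 6: insert b.com -> 10.0.0.2 (expiry=6+6=12). clock=6
Op 7: insert c.com -> 10.0.0.3 (expiry=6+11=17). clock=6
Op 8: tick 3 -> clock=9. purged={f.com}
Op 9: insert d.com -> 10.0.0.2 (expiry=9+6=15). clock=9
Op 10: tick 3 -> clock=12. purged={b.com}
Op 11: tick 1 -> clock=13.
Op 12: tick 5 -> clock=18. purged={c.com,d.com}
Op 13: insert b.com -> 10.0.0.2 (expiry=18+8=26). clock=18
Op 14: insert c.com -> 10.0.0.3 (expiry=18+10=28). clock=18
Op 15: tick 3 -> clock=21.
Op 16: tick 2 -> clock=23.
Op 17: tick 4 -> clock=27. purged={b.com}
Op 18: insert e.com -> 10.0.0.2 (expiry=27+12=39). clock=27
Op 19: insert f.com -> 10.0.0.3 (expiry=27+10=37). clock=27
Op 20: tick 2 -> clock=29. purged={c.com}
Op 21: insert f.com -> 10.0.0.3 (expiry=29+12=41). clock=29
Op 22: tick 2 -> clock=31.
Op 23: tick 4 -> clock=35.
Op 24: insert c.com -> 10.0.0.3 (expiry=35+6=41). clock=35
Op 25: tick 3 -> clock=38.
Op 26: insert f.com -> 10.0.0.3 (expiry=38+8=46). clock=38
Op 27: tick 3 -> clock=41. purged={c.com,e.com}
Op 28: tick 4 -> clock=45.
Op 29: tick 5 -> clock=50. purged={f.com}
Op 30: insert b.com -> 10.0.0.1 (expiry=50+2=52). clock=50
lookup d.com: not in cache (expired or never inserted)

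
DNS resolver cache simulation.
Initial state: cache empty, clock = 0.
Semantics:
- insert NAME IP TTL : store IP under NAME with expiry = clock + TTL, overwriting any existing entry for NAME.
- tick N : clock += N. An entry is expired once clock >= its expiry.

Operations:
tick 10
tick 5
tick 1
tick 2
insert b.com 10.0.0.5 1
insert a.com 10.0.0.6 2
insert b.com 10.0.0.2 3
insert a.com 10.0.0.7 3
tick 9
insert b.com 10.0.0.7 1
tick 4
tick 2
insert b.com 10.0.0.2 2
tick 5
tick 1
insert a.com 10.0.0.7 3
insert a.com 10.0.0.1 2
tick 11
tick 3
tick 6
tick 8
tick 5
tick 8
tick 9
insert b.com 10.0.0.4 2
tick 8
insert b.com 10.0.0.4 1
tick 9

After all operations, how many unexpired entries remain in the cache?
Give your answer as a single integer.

Op 1: tick 10 -> clock=10.
Op 2: tick 5 -> clock=15.
Op 3: tick 1 -> clock=16.
Op 4: tick 2 -> clock=18.
Op 5: insert b.com -> 10.0.0.5 (expiry=18+1=19). clock=18
Op 6: insert a.com -> 10.0.0.6 (expiry=18+2=20). clock=18
Op 7: insert b.com -> 10.0.0.2 (expiry=18+3=21). clock=18
Op 8: insert a.com -> 10.0.0.7 (expiry=18+3=21). clock=18
Op 9: tick 9 -> clock=27. purged={a.com,b.com}
Op 10: insert b.com -> 10.0.0.7 (expiry=27+1=28). clock=27
Op 11: tick 4 -> clock=31. purged={b.com}
Op 12: tick 2 -> clock=33.
Op 13: insert b.com -> 10.0.0.2 (expiry=33+2=35). clock=33
Op 14: tick 5 -> clock=38. purged={b.com}
Op 15: tick 1 -> clock=39.
Op 16: insert a.com -> 10.0.0.7 (expiry=39+3=42). clock=39
Op 17: insert a.com -> 10.0.0.1 (expiry=39+2=41). clock=39
Op 18: tick 11 -> clock=50. purged={a.com}
Op 19: tick 3 -> clock=53.
Op 20: tick 6 -> clock=59.
Op 21: tick 8 -> clock=67.
Op 22: tick 5 -> clock=72.
Op 23: tick 8 -> clock=80.
Op 24: tick 9 -> clock=89.
Op 25: insert b.com -> 10.0.0.4 (expiry=89+2=91). clock=89
Op 26: tick 8 -> clock=97. purged={b.com}
Op 27: insert b.com -> 10.0.0.4 (expiry=97+1=98). clock=97
Op 28: tick 9 -> clock=106. purged={b.com}
Final cache (unexpired): {} -> size=0

Answer: 0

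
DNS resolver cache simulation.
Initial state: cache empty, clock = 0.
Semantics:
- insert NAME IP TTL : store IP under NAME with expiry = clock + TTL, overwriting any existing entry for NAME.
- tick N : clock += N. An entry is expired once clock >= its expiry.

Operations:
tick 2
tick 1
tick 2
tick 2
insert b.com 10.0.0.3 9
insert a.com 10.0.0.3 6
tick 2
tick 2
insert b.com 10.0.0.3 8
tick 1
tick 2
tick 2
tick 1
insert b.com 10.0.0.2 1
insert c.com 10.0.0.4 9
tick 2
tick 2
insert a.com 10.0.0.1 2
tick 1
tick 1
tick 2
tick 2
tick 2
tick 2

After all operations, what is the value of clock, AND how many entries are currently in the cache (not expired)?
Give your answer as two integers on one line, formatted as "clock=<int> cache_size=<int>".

Answer: clock=31 cache_size=0

Derivation:
Op 1: tick 2 -> clock=2.
Op 2: tick 1 -> clock=3.
Op 3: tick 2 -> clock=5.
Op 4: tick 2 -> clock=7.
Op 5: insert b.com -> 10.0.0.3 (expiry=7+9=16). clock=7
Op 6: insert a.com -> 10.0.0.3 (expiry=7+6=13). clock=7
Op 7: tick 2 -> clock=9.
Op 8: tick 2 -> clock=11.
Op 9: insert b.com -> 10.0.0.3 (expiry=11+8=19). clock=11
Op 10: tick 1 -> clock=12.
Op 11: tick 2 -> clock=14. purged={a.com}
Op 12: tick 2 -> clock=16.
Op 13: tick 1 -> clock=17.
Op 14: insert b.com -> 10.0.0.2 (expiry=17+1=18). clock=17
Op 15: insert c.com -> 10.0.0.4 (expiry=17+9=26). clock=17
Op 16: tick 2 -> clock=19. purged={b.com}
Op 17: tick 2 -> clock=21.
Op 18: insert a.com -> 10.0.0.1 (expiry=21+2=23). clock=21
Op 19: tick 1 -> clock=22.
Op 20: tick 1 -> clock=23. purged={a.com}
Op 21: tick 2 -> clock=25.
Op 22: tick 2 -> clock=27. purged={c.com}
Op 23: tick 2 -> clock=29.
Op 24: tick 2 -> clock=31.
Final clock = 31
Final cache (unexpired): {} -> size=0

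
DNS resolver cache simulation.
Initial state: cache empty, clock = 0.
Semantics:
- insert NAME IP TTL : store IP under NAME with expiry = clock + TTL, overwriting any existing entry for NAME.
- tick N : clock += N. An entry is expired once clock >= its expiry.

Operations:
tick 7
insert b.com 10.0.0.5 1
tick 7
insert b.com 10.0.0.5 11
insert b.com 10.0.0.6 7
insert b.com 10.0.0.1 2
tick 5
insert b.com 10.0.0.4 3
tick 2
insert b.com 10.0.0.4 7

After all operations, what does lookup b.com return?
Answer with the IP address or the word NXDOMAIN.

Op 1: tick 7 -> clock=7.
Op 2: insert b.com -> 10.0.0.5 (expiry=7+1=8). clock=7
Op 3: tick 7 -> clock=14. purged={b.com}
Op 4: insert b.com -> 10.0.0.5 (expiry=14+11=25). clock=14
Op 5: insert b.com -> 10.0.0.6 (expiry=14+7=21). clock=14
Op 6: insert b.com -> 10.0.0.1 (expiry=14+2=16). clock=14
Op 7: tick 5 -> clock=19. purged={b.com}
Op 8: insert b.com -> 10.0.0.4 (expiry=19+3=22). clock=19
Op 9: tick 2 -> clock=21.
Op 10: insert b.com -> 10.0.0.4 (expiry=21+7=28). clock=21
lookup b.com: present, ip=10.0.0.4 expiry=28 > clock=21

Answer: 10.0.0.4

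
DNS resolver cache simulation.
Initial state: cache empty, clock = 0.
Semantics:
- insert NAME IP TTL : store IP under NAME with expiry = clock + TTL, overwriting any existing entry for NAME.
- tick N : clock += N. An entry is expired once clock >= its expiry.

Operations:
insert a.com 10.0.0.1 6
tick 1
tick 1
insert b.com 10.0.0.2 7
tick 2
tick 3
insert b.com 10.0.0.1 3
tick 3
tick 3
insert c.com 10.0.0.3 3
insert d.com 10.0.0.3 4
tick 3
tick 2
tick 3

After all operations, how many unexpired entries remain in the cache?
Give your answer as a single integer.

Op 1: insert a.com -> 10.0.0.1 (expiry=0+6=6). clock=0
Op 2: tick 1 -> clock=1.
Op 3: tick 1 -> clock=2.
Op 4: insert b.com -> 10.0.0.2 (expiry=2+7=9). clock=2
Op 5: tick 2 -> clock=4.
Op 6: tick 3 -> clock=7. purged={a.com}
Op 7: insert b.com -> 10.0.0.1 (expiry=7+3=10). clock=7
Op 8: tick 3 -> clock=10. purged={b.com}
Op 9: tick 3 -> clock=13.
Op 10: insert c.com -> 10.0.0.3 (expiry=13+3=16). clock=13
Op 11: insert d.com -> 10.0.0.3 (expiry=13+4=17). clock=13
Op 12: tick 3 -> clock=16. purged={c.com}
Op 13: tick 2 -> clock=18. purged={d.com}
Op 14: tick 3 -> clock=21.
Final cache (unexpired): {} -> size=0

Answer: 0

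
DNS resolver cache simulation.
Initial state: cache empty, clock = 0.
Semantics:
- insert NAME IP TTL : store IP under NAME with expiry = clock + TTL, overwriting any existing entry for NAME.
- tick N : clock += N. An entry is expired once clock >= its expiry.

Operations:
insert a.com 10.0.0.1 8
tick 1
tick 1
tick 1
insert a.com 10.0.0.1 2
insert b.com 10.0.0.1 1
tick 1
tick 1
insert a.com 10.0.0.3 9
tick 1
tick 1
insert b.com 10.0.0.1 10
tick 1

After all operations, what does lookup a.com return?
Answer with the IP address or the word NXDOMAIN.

Answer: 10.0.0.3

Derivation:
Op 1: insert a.com -> 10.0.0.1 (expiry=0+8=8). clock=0
Op 2: tick 1 -> clock=1.
Op 3: tick 1 -> clock=2.
Op 4: tick 1 -> clock=3.
Op 5: insert a.com -> 10.0.0.1 (expiry=3+2=5). clock=3
Op 6: insert b.com -> 10.0.0.1 (expiry=3+1=4). clock=3
Op 7: tick 1 -> clock=4. purged={b.com}
Op 8: tick 1 -> clock=5. purged={a.com}
Op 9: insert a.com -> 10.0.0.3 (expiry=5+9=14). clock=5
Op 10: tick 1 -> clock=6.
Op 11: tick 1 -> clock=7.
Op 12: insert b.com -> 10.0.0.1 (expiry=7+10=17). clock=7
Op 13: tick 1 -> clock=8.
lookup a.com: present, ip=10.0.0.3 expiry=14 > clock=8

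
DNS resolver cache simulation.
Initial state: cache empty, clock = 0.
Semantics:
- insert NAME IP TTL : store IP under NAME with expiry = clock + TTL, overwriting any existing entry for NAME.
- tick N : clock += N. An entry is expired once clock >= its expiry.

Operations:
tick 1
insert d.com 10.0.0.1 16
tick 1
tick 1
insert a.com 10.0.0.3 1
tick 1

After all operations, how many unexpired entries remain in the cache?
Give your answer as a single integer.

Answer: 1

Derivation:
Op 1: tick 1 -> clock=1.
Op 2: insert d.com -> 10.0.0.1 (expiry=1+16=17). clock=1
Op 3: tick 1 -> clock=2.
Op 4: tick 1 -> clock=3.
Op 5: insert a.com -> 10.0.0.3 (expiry=3+1=4). clock=3
Op 6: tick 1 -> clock=4. purged={a.com}
Final cache (unexpired): {d.com} -> size=1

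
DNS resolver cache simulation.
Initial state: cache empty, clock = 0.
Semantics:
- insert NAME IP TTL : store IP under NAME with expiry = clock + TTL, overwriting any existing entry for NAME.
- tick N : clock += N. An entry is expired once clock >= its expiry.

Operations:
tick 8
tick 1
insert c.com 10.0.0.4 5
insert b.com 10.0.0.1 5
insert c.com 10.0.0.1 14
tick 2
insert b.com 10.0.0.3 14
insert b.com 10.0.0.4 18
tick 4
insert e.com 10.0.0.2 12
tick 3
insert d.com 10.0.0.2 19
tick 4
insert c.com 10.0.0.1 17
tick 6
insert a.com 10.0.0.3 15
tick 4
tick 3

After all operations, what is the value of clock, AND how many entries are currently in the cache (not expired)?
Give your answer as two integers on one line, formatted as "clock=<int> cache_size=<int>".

Op 1: tick 8 -> clock=8.
Op 2: tick 1 -> clock=9.
Op 3: insert c.com -> 10.0.0.4 (expiry=9+5=14). clock=9
Op 4: insert b.com -> 10.0.0.1 (expiry=9+5=14). clock=9
Op 5: insert c.com -> 10.0.0.1 (expiry=9+14=23). clock=9
Op 6: tick 2 -> clock=11.
Op 7: insert b.com -> 10.0.0.3 (expiry=11+14=25). clock=11
Op 8: insert b.com -> 10.0.0.4 (expiry=11+18=29). clock=11
Op 9: tick 4 -> clock=15.
Op 10: insert e.com -> 10.0.0.2 (expiry=15+12=27). clock=15
Op 11: tick 3 -> clock=18.
Op 12: insert d.com -> 10.0.0.2 (expiry=18+19=37). clock=18
Op 13: tick 4 -> clock=22.
Op 14: insert c.com -> 10.0.0.1 (expiry=22+17=39). clock=22
Op 15: tick 6 -> clock=28. purged={e.com}
Op 16: insert a.com -> 10.0.0.3 (expiry=28+15=43). clock=28
Op 17: tick 4 -> clock=32. purged={b.com}
Op 18: tick 3 -> clock=35.
Final clock = 35
Final cache (unexpired): {a.com,c.com,d.com} -> size=3

Answer: clock=35 cache_size=3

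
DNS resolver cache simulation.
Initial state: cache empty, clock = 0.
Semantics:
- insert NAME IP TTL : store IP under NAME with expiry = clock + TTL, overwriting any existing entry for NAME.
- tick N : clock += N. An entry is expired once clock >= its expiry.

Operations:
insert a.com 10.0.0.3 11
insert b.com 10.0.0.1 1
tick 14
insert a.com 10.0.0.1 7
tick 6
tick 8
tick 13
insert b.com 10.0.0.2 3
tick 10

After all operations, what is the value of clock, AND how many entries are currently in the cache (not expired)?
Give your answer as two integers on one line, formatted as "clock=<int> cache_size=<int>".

Answer: clock=51 cache_size=0

Derivation:
Op 1: insert a.com -> 10.0.0.3 (expiry=0+11=11). clock=0
Op 2: insert b.com -> 10.0.0.1 (expiry=0+1=1). clock=0
Op 3: tick 14 -> clock=14. purged={a.com,b.com}
Op 4: insert a.com -> 10.0.0.1 (expiry=14+7=21). clock=14
Op 5: tick 6 -> clock=20.
Op 6: tick 8 -> clock=28. purged={a.com}
Op 7: tick 13 -> clock=41.
Op 8: insert b.com -> 10.0.0.2 (expiry=41+3=44). clock=41
Op 9: tick 10 -> clock=51. purged={b.com}
Final clock = 51
Final cache (unexpired): {} -> size=0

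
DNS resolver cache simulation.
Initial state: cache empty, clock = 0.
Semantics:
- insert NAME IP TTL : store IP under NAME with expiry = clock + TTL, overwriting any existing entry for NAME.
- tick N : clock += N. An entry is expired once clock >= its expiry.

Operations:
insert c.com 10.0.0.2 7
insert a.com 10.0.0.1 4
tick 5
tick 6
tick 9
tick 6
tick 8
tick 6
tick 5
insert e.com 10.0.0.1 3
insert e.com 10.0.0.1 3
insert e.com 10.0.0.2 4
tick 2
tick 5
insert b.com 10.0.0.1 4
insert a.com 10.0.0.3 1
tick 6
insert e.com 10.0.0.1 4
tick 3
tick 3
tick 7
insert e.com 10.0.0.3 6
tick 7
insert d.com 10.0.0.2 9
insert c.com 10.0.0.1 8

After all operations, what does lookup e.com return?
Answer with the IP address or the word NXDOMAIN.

Op 1: insert c.com -> 10.0.0.2 (expiry=0+7=7). clock=0
Op 2: insert a.com -> 10.0.0.1 (expiry=0+4=4). clock=0
Op 3: tick 5 -> clock=5. purged={a.com}
Op 4: tick 6 -> clock=11. purged={c.com}
Op 5: tick 9 -> clock=20.
Op 6: tick 6 -> clock=26.
Op 7: tick 8 -> clock=34.
Op 8: tick 6 -> clock=40.
Op 9: tick 5 -> clock=45.
Op 10: insert e.com -> 10.0.0.1 (expiry=45+3=48). clock=45
Op 11: insert e.com -> 10.0.0.1 (expiry=45+3=48). clock=45
Op 12: insert e.com -> 10.0.0.2 (expiry=45+4=49). clock=45
Op 13: tick 2 -> clock=47.
Op 14: tick 5 -> clock=52. purged={e.com}
Op 15: insert b.com -> 10.0.0.1 (expiry=52+4=56). clock=52
Op 16: insert a.com -> 10.0.0.3 (expiry=52+1=53). clock=52
Op 17: tick 6 -> clock=58. purged={a.com,b.com}
Op 18: insert e.com -> 10.0.0.1 (expiry=58+4=62). clock=58
Op 19: tick 3 -> clock=61.
Op 20: tick 3 -> clock=64. purged={e.com}
Op 21: tick 7 -> clock=71.
Op 22: insert e.com -> 10.0.0.3 (expiry=71+6=77). clock=71
Op 23: tick 7 -> clock=78. purged={e.com}
Op 24: insert d.com -> 10.0.0.2 (expiry=78+9=87). clock=78
Op 25: insert c.com -> 10.0.0.1 (expiry=78+8=86). clock=78
lookup e.com: not in cache (expired or never inserted)

Answer: NXDOMAIN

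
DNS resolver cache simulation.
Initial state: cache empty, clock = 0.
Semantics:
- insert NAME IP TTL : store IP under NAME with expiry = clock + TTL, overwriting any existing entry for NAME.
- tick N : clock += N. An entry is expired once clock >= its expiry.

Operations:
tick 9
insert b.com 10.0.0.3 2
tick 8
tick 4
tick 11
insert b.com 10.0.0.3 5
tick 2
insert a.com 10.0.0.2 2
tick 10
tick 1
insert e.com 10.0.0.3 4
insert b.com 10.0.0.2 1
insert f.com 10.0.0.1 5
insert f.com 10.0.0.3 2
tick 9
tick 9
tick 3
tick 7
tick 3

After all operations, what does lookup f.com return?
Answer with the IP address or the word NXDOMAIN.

Op 1: tick 9 -> clock=9.
Op 2: insert b.com -> 10.0.0.3 (expiry=9+2=11). clock=9
Op 3: tick 8 -> clock=17. purged={b.com}
Op 4: tick 4 -> clock=21.
Op 5: tick 11 -> clock=32.
Op 6: insert b.com -> 10.0.0.3 (expiry=32+5=37). clock=32
Op 7: tick 2 -> clock=34.
Op 8: insert a.com -> 10.0.0.2 (expiry=34+2=36). clock=34
Op 9: tick 10 -> clock=44. purged={a.com,b.com}
Op 10: tick 1 -> clock=45.
Op 11: insert e.com -> 10.0.0.3 (expiry=45+4=49). clock=45
Op 12: insert b.com -> 10.0.0.2 (expiry=45+1=46). clock=45
Op 13: insert f.com -> 10.0.0.1 (expiry=45+5=50). clock=45
Op 14: insert f.com -> 10.0.0.3 (expiry=45+2=47). clock=45
Op 15: tick 9 -> clock=54. purged={b.com,e.com,f.com}
Op 16: tick 9 -> clock=63.
Op 17: tick 3 -> clock=66.
Op 18: tick 7 -> clock=73.
Op 19: tick 3 -> clock=76.
lookup f.com: not in cache (expired or never inserted)

Answer: NXDOMAIN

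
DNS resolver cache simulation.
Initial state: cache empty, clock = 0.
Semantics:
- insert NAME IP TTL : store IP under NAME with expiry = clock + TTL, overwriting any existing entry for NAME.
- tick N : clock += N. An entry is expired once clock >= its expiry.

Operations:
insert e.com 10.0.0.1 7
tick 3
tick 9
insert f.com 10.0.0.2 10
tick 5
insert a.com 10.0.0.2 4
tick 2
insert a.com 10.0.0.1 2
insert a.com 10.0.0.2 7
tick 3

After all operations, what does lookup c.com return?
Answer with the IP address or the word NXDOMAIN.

Op 1: insert e.com -> 10.0.0.1 (expiry=0+7=7). clock=0
Op 2: tick 3 -> clock=3.
Op 3: tick 9 -> clock=12. purged={e.com}
Op 4: insert f.com -> 10.0.0.2 (expiry=12+10=22). clock=12
Op 5: tick 5 -> clock=17.
Op 6: insert a.com -> 10.0.0.2 (expiry=17+4=21). clock=17
Op 7: tick 2 -> clock=19.
Op 8: insert a.com -> 10.0.0.1 (expiry=19+2=21). clock=19
Op 9: insert a.com -> 10.0.0.2 (expiry=19+7=26). clock=19
Op 10: tick 3 -> clock=22. purged={f.com}
lookup c.com: not in cache (expired or never inserted)

Answer: NXDOMAIN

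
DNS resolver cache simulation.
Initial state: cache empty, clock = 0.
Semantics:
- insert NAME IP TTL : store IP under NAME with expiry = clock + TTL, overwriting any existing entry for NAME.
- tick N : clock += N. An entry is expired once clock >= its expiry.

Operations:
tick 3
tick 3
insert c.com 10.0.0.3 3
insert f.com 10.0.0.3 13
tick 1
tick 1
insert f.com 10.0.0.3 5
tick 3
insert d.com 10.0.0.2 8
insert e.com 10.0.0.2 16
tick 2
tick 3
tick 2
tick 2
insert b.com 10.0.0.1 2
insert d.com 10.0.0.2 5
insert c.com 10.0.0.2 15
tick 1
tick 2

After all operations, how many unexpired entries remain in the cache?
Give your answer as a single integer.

Op 1: tick 3 -> clock=3.
Op 2: tick 3 -> clock=6.
Op 3: insert c.com -> 10.0.0.3 (expiry=6+3=9). clock=6
Op 4: insert f.com -> 10.0.0.3 (expiry=6+13=19). clock=6
Op 5: tick 1 -> clock=7.
Op 6: tick 1 -> clock=8.
Op 7: insert f.com -> 10.0.0.3 (expiry=8+5=13). clock=8
Op 8: tick 3 -> clock=11. purged={c.com}
Op 9: insert d.com -> 10.0.0.2 (expiry=11+8=19). clock=11
Op 10: insert e.com -> 10.0.0.2 (expiry=11+16=27). clock=11
Op 11: tick 2 -> clock=13. purged={f.com}
Op 12: tick 3 -> clock=16.
Op 13: tick 2 -> clock=18.
Op 14: tick 2 -> clock=20. purged={d.com}
Op 15: insert b.com -> 10.0.0.1 (expiry=20+2=22). clock=20
Op 16: insert d.com -> 10.0.0.2 (expiry=20+5=25). clock=20
Op 17: insert c.com -> 10.0.0.2 (expiry=20+15=35). clock=20
Op 18: tick 1 -> clock=21.
Op 19: tick 2 -> clock=23. purged={b.com}
Final cache (unexpired): {c.com,d.com,e.com} -> size=3

Answer: 3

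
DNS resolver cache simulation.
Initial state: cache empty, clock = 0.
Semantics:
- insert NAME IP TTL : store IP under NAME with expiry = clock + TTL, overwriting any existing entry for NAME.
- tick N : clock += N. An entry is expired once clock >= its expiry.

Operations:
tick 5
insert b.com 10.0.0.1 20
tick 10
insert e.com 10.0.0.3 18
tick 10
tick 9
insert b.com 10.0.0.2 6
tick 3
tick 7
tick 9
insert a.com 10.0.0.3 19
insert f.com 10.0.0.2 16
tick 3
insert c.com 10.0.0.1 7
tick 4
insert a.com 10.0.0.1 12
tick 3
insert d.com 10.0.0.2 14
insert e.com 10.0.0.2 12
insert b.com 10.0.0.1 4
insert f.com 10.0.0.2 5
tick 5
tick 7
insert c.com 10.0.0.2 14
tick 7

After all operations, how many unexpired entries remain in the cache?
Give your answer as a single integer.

Op 1: tick 5 -> clock=5.
Op 2: insert b.com -> 10.0.0.1 (expiry=5+20=25). clock=5
Op 3: tick 10 -> clock=15.
Op 4: insert e.com -> 10.0.0.3 (expiry=15+18=33). clock=15
Op 5: tick 10 -> clock=25. purged={b.com}
Op 6: tick 9 -> clock=34. purged={e.com}
Op 7: insert b.com -> 10.0.0.2 (expiry=34+6=40). clock=34
Op 8: tick 3 -> clock=37.
Op 9: tick 7 -> clock=44. purged={b.com}
Op 10: tick 9 -> clock=53.
Op 11: insert a.com -> 10.0.0.3 (expiry=53+19=72). clock=53
Op 12: insert f.com -> 10.0.0.2 (expiry=53+16=69). clock=53
Op 13: tick 3 -> clock=56.
Op 14: insert c.com -> 10.0.0.1 (expiry=56+7=63). clock=56
Op 15: tick 4 -> clock=60.
Op 16: insert a.com -> 10.0.0.1 (expiry=60+12=72). clock=60
Op 17: tick 3 -> clock=63. purged={c.com}
Op 18: insert d.com -> 10.0.0.2 (expiry=63+14=77). clock=63
Op 19: insert e.com -> 10.0.0.2 (expiry=63+12=75). clock=63
Op 20: insert b.com -> 10.0.0.1 (expiry=63+4=67). clock=63
Op 21: insert f.com -> 10.0.0.2 (expiry=63+5=68). clock=63
Op 22: tick 5 -> clock=68. purged={b.com,f.com}
Op 23: tick 7 -> clock=75. purged={a.com,e.com}
Op 24: insert c.com -> 10.0.0.2 (expiry=75+14=89). clock=75
Op 25: tick 7 -> clock=82. purged={d.com}
Final cache (unexpired): {c.com} -> size=1

Answer: 1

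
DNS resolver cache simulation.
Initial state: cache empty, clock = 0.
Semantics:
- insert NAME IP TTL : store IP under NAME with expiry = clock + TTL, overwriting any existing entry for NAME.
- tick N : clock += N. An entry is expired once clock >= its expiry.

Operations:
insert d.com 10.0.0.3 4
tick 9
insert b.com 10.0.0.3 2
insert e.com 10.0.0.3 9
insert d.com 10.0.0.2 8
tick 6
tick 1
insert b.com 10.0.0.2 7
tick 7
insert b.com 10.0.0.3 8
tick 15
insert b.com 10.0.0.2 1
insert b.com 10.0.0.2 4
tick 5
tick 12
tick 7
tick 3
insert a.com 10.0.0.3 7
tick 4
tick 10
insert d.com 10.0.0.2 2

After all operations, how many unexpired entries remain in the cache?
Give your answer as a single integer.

Op 1: insert d.com -> 10.0.0.3 (expiry=0+4=4). clock=0
Op 2: tick 9 -> clock=9. purged={d.com}
Op 3: insert b.com -> 10.0.0.3 (expiry=9+2=11). clock=9
Op 4: insert e.com -> 10.0.0.3 (expiry=9+9=18). clock=9
Op 5: insert d.com -> 10.0.0.2 (expiry=9+8=17). clock=9
Op 6: tick 6 -> clock=15. purged={b.com}
Op 7: tick 1 -> clock=16.
Op 8: insert b.com -> 10.0.0.2 (expiry=16+7=23). clock=16
Op 9: tick 7 -> clock=23. purged={b.com,d.com,e.com}
Op 10: insert b.com -> 10.0.0.3 (expiry=23+8=31). clock=23
Op 11: tick 15 -> clock=38. purged={b.com}
Op 12: insert b.com -> 10.0.0.2 (expiry=38+1=39). clock=38
Op 13: insert b.com -> 10.0.0.2 (expiry=38+4=42). clock=38
Op 14: tick 5 -> clock=43. purged={b.com}
Op 15: tick 12 -> clock=55.
Op 16: tick 7 -> clock=62.
Op 17: tick 3 -> clock=65.
Op 18: insert a.com -> 10.0.0.3 (expiry=65+7=72). clock=65
Op 19: tick 4 -> clock=69.
Op 20: tick 10 -> clock=79. purged={a.com}
Op 21: insert d.com -> 10.0.0.2 (expiry=79+2=81). clock=79
Final cache (unexpired): {d.com} -> size=1

Answer: 1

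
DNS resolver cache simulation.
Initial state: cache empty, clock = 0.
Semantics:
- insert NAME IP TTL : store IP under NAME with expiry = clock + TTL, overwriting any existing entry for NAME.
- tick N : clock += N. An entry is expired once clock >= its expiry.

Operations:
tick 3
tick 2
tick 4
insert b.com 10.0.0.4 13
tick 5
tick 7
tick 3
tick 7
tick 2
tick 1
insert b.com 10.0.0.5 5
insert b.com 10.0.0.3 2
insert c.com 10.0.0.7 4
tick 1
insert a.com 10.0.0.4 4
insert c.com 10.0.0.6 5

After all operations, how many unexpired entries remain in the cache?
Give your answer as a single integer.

Answer: 3

Derivation:
Op 1: tick 3 -> clock=3.
Op 2: tick 2 -> clock=5.
Op 3: tick 4 -> clock=9.
Op 4: insert b.com -> 10.0.0.4 (expiry=9+13=22). clock=9
Op 5: tick 5 -> clock=14.
Op 6: tick 7 -> clock=21.
Op 7: tick 3 -> clock=24. purged={b.com}
Op 8: tick 7 -> clock=31.
Op 9: tick 2 -> clock=33.
Op 10: tick 1 -> clock=34.
Op 11: insert b.com -> 10.0.0.5 (expiry=34+5=39). clock=34
Op 12: insert b.com -> 10.0.0.3 (expiry=34+2=36). clock=34
Op 13: insert c.com -> 10.0.0.7 (expiry=34+4=38). clock=34
Op 14: tick 1 -> clock=35.
Op 15: insert a.com -> 10.0.0.4 (expiry=35+4=39). clock=35
Op 16: insert c.com -> 10.0.0.6 (expiry=35+5=40). clock=35
Final cache (unexpired): {a.com,b.com,c.com} -> size=3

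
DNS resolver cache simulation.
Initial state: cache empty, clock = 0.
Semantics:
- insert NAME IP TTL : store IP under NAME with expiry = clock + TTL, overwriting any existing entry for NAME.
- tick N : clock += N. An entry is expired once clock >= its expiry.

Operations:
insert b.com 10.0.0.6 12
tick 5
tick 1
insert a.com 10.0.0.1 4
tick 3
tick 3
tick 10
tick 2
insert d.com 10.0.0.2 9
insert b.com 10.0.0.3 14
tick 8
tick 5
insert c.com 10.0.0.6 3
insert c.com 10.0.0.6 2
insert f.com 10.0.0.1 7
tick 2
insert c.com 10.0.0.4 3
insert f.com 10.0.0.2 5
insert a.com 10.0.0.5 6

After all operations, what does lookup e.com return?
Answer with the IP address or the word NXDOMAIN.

Answer: NXDOMAIN

Derivation:
Op 1: insert b.com -> 10.0.0.6 (expiry=0+12=12). clock=0
Op 2: tick 5 -> clock=5.
Op 3: tick 1 -> clock=6.
Op 4: insert a.com -> 10.0.0.1 (expiry=6+4=10). clock=6
Op 5: tick 3 -> clock=9.
Op 6: tick 3 -> clock=12. purged={a.com,b.com}
Op 7: tick 10 -> clock=22.
Op 8: tick 2 -> clock=24.
Op 9: insert d.com -> 10.0.0.2 (expiry=24+9=33). clock=24
Op 10: insert b.com -> 10.0.0.3 (expiry=24+14=38). clock=24
Op 11: tick 8 -> clock=32.
Op 12: tick 5 -> clock=37. purged={d.com}
Op 13: insert c.com -> 10.0.0.6 (expiry=37+3=40). clock=37
Op 14: insert c.com -> 10.0.0.6 (expiry=37+2=39). clock=37
Op 15: insert f.com -> 10.0.0.1 (expiry=37+7=44). clock=37
Op 16: tick 2 -> clock=39. purged={b.com,c.com}
Op 17: insert c.com -> 10.0.0.4 (expiry=39+3=42). clock=39
Op 18: insert f.com -> 10.0.0.2 (expiry=39+5=44). clock=39
Op 19: insert a.com -> 10.0.0.5 (expiry=39+6=45). clock=39
lookup e.com: not in cache (expired or never inserted)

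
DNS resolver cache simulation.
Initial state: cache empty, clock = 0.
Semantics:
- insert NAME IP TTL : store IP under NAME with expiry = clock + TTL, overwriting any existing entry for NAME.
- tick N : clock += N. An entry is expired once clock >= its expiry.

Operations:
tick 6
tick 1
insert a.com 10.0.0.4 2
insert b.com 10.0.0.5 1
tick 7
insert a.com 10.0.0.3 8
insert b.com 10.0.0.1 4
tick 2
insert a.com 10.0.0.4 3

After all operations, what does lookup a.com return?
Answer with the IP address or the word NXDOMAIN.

Op 1: tick 6 -> clock=6.
Op 2: tick 1 -> clock=7.
Op 3: insert a.com -> 10.0.0.4 (expiry=7+2=9). clock=7
Op 4: insert b.com -> 10.0.0.5 (expiry=7+1=8). clock=7
Op 5: tick 7 -> clock=14. purged={a.com,b.com}
Op 6: insert a.com -> 10.0.0.3 (expiry=14+8=22). clock=14
Op 7: insert b.com -> 10.0.0.1 (expiry=14+4=18). clock=14
Op 8: tick 2 -> clock=16.
Op 9: insert a.com -> 10.0.0.4 (expiry=16+3=19). clock=16
lookup a.com: present, ip=10.0.0.4 expiry=19 > clock=16

Answer: 10.0.0.4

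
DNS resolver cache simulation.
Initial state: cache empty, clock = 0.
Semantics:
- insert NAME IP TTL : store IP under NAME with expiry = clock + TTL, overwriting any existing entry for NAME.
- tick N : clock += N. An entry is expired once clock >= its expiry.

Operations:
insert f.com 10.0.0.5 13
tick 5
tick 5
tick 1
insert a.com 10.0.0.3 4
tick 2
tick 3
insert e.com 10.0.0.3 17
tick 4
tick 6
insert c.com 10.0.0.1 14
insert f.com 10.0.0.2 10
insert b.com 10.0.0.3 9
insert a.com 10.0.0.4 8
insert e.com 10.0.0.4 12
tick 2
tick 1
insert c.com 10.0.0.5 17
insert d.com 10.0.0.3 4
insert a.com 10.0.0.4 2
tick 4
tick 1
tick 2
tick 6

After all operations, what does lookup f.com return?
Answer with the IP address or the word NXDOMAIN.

Answer: NXDOMAIN

Derivation:
Op 1: insert f.com -> 10.0.0.5 (expiry=0+13=13). clock=0
Op 2: tick 5 -> clock=5.
Op 3: tick 5 -> clock=10.
Op 4: tick 1 -> clock=11.
Op 5: insert a.com -> 10.0.0.3 (expiry=11+4=15). clock=11
Op 6: tick 2 -> clock=13. purged={f.com}
Op 7: tick 3 -> clock=16. purged={a.com}
Op 8: insert e.com -> 10.0.0.3 (expiry=16+17=33). clock=16
Op 9: tick 4 -> clock=20.
Op 10: tick 6 -> clock=26.
Op 11: insert c.com -> 10.0.0.1 (expiry=26+14=40). clock=26
Op 12: insert f.com -> 10.0.0.2 (expiry=26+10=36). clock=26
Op 13: insert b.com -> 10.0.0.3 (expiry=26+9=35). clock=26
Op 14: insert a.com -> 10.0.0.4 (expiry=26+8=34). clock=26
Op 15: insert e.com -> 10.0.0.4 (expiry=26+12=38). clock=26
Op 16: tick 2 -> clock=28.
Op 17: tick 1 -> clock=29.
Op 18: insert c.com -> 10.0.0.5 (expiry=29+17=46). clock=29
Op 19: insert d.com -> 10.0.0.3 (expiry=29+4=33). clock=29
Op 20: insert a.com -> 10.0.0.4 (expiry=29+2=31). clock=29
Op 21: tick 4 -> clock=33. purged={a.com,d.com}
Op 22: tick 1 -> clock=34.
Op 23: tick 2 -> clock=36. purged={b.com,f.com}
Op 24: tick 6 -> clock=42. purged={e.com}
lookup f.com: not in cache (expired or never inserted)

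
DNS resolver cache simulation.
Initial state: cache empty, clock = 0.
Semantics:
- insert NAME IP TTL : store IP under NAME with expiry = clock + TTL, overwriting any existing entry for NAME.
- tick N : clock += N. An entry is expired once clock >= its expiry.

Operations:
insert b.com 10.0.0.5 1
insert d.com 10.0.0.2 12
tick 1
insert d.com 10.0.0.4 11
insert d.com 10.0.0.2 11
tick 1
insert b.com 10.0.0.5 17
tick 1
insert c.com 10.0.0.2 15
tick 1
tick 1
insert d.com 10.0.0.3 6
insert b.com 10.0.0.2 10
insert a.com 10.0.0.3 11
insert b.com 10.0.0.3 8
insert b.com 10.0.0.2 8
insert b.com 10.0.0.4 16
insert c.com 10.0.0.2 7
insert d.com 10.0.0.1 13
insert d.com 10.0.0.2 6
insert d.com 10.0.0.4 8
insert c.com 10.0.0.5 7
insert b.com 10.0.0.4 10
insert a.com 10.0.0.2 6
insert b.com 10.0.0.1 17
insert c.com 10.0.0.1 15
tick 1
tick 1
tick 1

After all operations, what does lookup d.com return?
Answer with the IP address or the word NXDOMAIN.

Op 1: insert b.com -> 10.0.0.5 (expiry=0+1=1). clock=0
Op 2: insert d.com -> 10.0.0.2 (expiry=0+12=12). clock=0
Op 3: tick 1 -> clock=1. purged={b.com}
Op 4: insert d.com -> 10.0.0.4 (expiry=1+11=12). clock=1
Op 5: insert d.com -> 10.0.0.2 (expiry=1+11=12). clock=1
Op 6: tick 1 -> clock=2.
Op 7: insert b.com -> 10.0.0.5 (expiry=2+17=19). clock=2
Op 8: tick 1 -> clock=3.
Op 9: insert c.com -> 10.0.0.2 (expiry=3+15=18). clock=3
Op 10: tick 1 -> clock=4.
Op 11: tick 1 -> clock=5.
Op 12: insert d.com -> 10.0.0.3 (expiry=5+6=11). clock=5
Op 13: insert b.com -> 10.0.0.2 (expiry=5+10=15). clock=5
Op 14: insert a.com -> 10.0.0.3 (expiry=5+11=16). clock=5
Op 15: insert b.com -> 10.0.0.3 (expiry=5+8=13). clock=5
Op 16: insert b.com -> 10.0.0.2 (expiry=5+8=13). clock=5
Op 17: insert b.com -> 10.0.0.4 (expiry=5+16=21). clock=5
Op 18: insert c.com -> 10.0.0.2 (expiry=5+7=12). clock=5
Op 19: insert d.com -> 10.0.0.1 (expiry=5+13=18). clock=5
Op 20: insert d.com -> 10.0.0.2 (expiry=5+6=11). clock=5
Op 21: insert d.com -> 10.0.0.4 (expiry=5+8=13). clock=5
Op 22: insert c.com -> 10.0.0.5 (expiry=5+7=12). clock=5
Op 23: insert b.com -> 10.0.0.4 (expiry=5+10=15). clock=5
Op 24: insert a.com -> 10.0.0.2 (expiry=5+6=11). clock=5
Op 25: insert b.com -> 10.0.0.1 (expiry=5+17=22). clock=5
Op 26: insert c.com -> 10.0.0.1 (expiry=5+15=20). clock=5
Op 27: tick 1 -> clock=6.
Op 28: tick 1 -> clock=7.
Op 29: tick 1 -> clock=8.
lookup d.com: present, ip=10.0.0.4 expiry=13 > clock=8

Answer: 10.0.0.4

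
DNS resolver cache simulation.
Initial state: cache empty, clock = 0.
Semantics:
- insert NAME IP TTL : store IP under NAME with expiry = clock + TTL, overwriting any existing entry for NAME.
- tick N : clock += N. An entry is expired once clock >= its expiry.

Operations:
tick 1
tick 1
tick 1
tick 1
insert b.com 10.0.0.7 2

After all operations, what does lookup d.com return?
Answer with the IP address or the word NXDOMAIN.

Answer: NXDOMAIN

Derivation:
Op 1: tick 1 -> clock=1.
Op 2: tick 1 -> clock=2.
Op 3: tick 1 -> clock=3.
Op 4: tick 1 -> clock=4.
Op 5: insert b.com -> 10.0.0.7 (expiry=4+2=6). clock=4
lookup d.com: not in cache (expired or never inserted)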